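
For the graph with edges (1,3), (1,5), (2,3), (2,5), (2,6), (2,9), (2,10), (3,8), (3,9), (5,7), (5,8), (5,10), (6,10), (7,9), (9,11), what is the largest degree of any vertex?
5 (attained at vertices 2, 5)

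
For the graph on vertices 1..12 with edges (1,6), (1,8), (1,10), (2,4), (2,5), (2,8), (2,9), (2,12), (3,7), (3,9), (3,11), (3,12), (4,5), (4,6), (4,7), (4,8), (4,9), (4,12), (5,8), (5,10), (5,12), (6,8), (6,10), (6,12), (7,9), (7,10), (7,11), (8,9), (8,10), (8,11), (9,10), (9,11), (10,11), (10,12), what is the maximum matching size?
6 (matching: (1,10), (2,9), (3,11), (4,7), (5,8), (6,12); upper bound floor(n/2) = floor(12/2) = 6)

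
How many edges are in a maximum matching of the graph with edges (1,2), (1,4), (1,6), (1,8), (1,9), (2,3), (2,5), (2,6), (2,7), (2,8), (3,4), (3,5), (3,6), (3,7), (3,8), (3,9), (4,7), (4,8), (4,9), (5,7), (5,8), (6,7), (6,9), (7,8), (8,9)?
4 (matching: (1,4), (2,5), (6,7), (8,9); upper bound floor(n/2) = floor(9/2) = 4)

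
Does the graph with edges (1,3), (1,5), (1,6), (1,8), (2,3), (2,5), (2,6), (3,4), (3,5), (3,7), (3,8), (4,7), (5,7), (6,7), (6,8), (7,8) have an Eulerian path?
Yes (the graph is connected and exactly 2 vertices have odd degree: {2, 7}; any Eulerian path must start and end at those)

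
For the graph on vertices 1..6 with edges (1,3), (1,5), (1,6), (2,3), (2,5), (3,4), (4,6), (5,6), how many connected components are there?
1 (components: {1, 2, 3, 4, 5, 6})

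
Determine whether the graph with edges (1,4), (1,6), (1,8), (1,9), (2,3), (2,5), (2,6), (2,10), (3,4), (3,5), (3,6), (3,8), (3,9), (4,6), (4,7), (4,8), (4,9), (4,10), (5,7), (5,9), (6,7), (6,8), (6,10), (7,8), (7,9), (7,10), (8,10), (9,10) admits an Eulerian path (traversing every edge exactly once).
Yes (the graph is connected and exactly 2 vertices have odd degree: {4, 6}; any Eulerian path must start and end at those)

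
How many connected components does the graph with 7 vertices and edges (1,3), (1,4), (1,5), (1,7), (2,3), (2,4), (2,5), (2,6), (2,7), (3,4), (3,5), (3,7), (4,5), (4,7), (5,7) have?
1 (components: {1, 2, 3, 4, 5, 6, 7})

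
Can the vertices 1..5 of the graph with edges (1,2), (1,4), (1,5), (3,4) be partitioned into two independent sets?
Yes. Partition: {1, 3}, {2, 4, 5}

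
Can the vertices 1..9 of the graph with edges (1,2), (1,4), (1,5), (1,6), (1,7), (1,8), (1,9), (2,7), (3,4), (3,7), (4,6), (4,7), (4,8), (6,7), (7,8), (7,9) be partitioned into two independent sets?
No (odd cycle of length 3: 6 -> 1 -> 4 -> 6)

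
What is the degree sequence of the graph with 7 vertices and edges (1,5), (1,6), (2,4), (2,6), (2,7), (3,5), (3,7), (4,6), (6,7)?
[4, 3, 3, 2, 2, 2, 2] (degrees: deg(1)=2, deg(2)=3, deg(3)=2, deg(4)=2, deg(5)=2, deg(6)=4, deg(7)=3)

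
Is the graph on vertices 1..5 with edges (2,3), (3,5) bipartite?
Yes. Partition: {1, 2, 4, 5}, {3}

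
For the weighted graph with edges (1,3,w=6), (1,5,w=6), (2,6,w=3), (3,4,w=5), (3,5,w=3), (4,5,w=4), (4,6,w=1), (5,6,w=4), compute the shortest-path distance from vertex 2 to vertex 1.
13 (path: 2 -> 6 -> 5 -> 1; weights 3 + 4 + 6 = 13)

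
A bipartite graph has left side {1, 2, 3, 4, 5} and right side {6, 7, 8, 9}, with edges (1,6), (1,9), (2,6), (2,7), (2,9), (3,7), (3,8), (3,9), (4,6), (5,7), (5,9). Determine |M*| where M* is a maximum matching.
4 (matching: (1,9), (2,7), (3,8), (4,6); upper bound min(|L|,|R|) = min(5,4) = 4)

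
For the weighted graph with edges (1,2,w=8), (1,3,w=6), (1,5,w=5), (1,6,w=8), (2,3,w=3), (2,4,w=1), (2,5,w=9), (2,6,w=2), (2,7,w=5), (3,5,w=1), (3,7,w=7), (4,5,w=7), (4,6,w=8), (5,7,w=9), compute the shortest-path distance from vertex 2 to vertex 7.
5 (path: 2 -> 7; weights 5 = 5)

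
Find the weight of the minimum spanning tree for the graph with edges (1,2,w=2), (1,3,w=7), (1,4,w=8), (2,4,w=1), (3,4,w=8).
10 (MST edges: (1,2,w=2), (1,3,w=7), (2,4,w=1); sum of weights 2 + 7 + 1 = 10)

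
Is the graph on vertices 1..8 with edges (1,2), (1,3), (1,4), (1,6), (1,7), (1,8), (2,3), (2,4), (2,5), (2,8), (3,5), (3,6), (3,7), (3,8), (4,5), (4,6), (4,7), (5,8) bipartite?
No (odd cycle of length 3: 2 -> 1 -> 3 -> 2)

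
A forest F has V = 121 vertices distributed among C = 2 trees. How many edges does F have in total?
119 (Each of the 2 component trees on V_i vertices has V_i - 1 edges; summing gives V - C = 121 - 2 = 119)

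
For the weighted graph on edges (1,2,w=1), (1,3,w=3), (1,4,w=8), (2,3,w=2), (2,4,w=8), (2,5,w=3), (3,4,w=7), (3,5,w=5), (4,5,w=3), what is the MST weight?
9 (MST edges: (1,2,w=1), (2,3,w=2), (2,5,w=3), (4,5,w=3); sum of weights 1 + 2 + 3 + 3 = 9)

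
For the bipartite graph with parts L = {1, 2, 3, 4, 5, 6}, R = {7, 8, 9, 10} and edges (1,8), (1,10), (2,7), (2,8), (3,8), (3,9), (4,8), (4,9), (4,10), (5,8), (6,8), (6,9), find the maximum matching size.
4 (matching: (1,10), (2,7), (3,9), (4,8); upper bound min(|L|,|R|) = min(6,4) = 4)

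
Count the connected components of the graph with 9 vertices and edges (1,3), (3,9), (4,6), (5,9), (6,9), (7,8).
3 (components: {1, 3, 4, 5, 6, 9}, {2}, {7, 8})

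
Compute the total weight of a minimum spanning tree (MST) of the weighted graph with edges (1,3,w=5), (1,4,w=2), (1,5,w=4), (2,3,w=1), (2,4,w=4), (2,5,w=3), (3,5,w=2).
9 (MST edges: (1,4,w=2), (1,5,w=4), (2,3,w=1), (3,5,w=2); sum of weights 2 + 4 + 1 + 2 = 9)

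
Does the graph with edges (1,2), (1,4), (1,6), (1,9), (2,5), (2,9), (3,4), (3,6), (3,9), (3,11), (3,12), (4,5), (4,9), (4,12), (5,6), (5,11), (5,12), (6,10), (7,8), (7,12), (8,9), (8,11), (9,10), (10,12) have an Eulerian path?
No (8 vertices have odd degree: {2, 3, 4, 5, 8, 10, 11, 12}; Eulerian path requires 0 or 2)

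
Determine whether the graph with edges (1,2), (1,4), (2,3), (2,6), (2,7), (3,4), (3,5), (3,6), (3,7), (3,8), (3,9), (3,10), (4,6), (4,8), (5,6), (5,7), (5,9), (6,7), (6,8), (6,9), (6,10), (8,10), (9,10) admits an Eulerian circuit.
Yes (the graph is connected and all 10 vertices have even degree)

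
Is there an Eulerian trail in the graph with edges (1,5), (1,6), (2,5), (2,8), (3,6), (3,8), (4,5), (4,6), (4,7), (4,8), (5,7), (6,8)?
Yes — and in fact it has an Eulerian circuit (the graph is connected and all 8 vertices have even degree)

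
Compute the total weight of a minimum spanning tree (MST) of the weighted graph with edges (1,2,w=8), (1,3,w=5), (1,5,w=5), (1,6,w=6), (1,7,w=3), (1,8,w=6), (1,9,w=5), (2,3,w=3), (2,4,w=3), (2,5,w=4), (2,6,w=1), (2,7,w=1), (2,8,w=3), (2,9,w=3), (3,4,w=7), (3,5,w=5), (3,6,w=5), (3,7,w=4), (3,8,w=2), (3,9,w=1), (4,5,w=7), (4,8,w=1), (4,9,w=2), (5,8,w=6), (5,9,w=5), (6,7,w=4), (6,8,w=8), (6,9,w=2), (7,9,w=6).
15 (MST edges: (1,7,w=3), (2,5,w=4), (2,6,w=1), (2,7,w=1), (3,8,w=2), (3,9,w=1), (4,8,w=1), (6,9,w=2); sum of weights 3 + 4 + 1 + 1 + 2 + 1 + 1 + 2 = 15)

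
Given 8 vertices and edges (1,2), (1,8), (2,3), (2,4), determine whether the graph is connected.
No, it has 4 components: {1, 2, 3, 4, 8}, {5}, {6}, {7}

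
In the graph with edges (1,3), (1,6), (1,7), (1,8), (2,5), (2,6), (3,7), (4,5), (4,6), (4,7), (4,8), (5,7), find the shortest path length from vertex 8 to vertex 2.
3 (path: 8 -> 1 -> 6 -> 2, 3 edges)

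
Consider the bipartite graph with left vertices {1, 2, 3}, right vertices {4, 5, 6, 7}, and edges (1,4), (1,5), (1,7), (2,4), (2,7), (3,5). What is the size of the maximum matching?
3 (matching: (1,7), (2,4), (3,5); upper bound min(|L|,|R|) = min(3,4) = 3)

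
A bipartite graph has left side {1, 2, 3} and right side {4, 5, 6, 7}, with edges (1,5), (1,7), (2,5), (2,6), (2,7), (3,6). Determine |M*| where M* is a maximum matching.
3 (matching: (1,7), (2,5), (3,6); upper bound min(|L|,|R|) = min(3,4) = 3)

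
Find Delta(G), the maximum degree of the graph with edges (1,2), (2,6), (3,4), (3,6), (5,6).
3 (attained at vertex 6)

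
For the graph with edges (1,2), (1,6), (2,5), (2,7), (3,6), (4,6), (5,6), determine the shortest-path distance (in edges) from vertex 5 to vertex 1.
2 (path: 5 -> 2 -> 1, 2 edges)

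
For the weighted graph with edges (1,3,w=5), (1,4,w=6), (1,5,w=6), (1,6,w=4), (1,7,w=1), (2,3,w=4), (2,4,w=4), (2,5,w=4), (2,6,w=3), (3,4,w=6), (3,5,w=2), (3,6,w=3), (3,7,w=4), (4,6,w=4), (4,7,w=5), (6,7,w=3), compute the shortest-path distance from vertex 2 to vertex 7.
6 (path: 2 -> 6 -> 7; weights 3 + 3 = 6)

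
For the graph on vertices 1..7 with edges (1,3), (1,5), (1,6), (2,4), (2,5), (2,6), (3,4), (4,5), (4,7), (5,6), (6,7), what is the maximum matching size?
3 (matching: (1,6), (2,5), (4,7); upper bound floor(n/2) = floor(7/2) = 3)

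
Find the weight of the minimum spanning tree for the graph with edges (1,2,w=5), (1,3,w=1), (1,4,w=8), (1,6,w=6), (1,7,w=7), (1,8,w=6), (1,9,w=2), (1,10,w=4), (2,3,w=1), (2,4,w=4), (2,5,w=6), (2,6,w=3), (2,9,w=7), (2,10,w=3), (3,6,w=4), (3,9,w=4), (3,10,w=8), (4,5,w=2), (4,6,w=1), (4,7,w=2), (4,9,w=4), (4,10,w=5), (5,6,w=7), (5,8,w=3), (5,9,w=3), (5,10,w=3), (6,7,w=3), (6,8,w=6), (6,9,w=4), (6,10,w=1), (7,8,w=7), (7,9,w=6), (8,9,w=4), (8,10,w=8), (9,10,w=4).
16 (MST edges: (1,3,w=1), (1,9,w=2), (2,3,w=1), (2,6,w=3), (4,5,w=2), (4,6,w=1), (4,7,w=2), (5,8,w=3), (6,10,w=1); sum of weights 1 + 2 + 1 + 3 + 2 + 1 + 2 + 3 + 1 = 16)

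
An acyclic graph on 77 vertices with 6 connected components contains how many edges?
71 (Each of the 6 component trees on V_i vertices has V_i - 1 edges; summing gives V - C = 77 - 6 = 71)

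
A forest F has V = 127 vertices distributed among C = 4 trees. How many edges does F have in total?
123 (Each of the 4 component trees on V_i vertices has V_i - 1 edges; summing gives V - C = 127 - 4 = 123)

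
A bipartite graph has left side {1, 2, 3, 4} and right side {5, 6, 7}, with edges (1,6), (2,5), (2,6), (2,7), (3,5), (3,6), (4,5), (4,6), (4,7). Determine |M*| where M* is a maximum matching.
3 (matching: (1,6), (2,7), (3,5); upper bound min(|L|,|R|) = min(4,3) = 3)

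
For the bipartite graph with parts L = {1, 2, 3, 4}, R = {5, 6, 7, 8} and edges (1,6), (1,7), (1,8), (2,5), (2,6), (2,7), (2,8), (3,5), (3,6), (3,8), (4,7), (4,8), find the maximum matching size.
4 (matching: (1,6), (2,7), (3,5), (4,8); upper bound min(|L|,|R|) = min(4,4) = 4)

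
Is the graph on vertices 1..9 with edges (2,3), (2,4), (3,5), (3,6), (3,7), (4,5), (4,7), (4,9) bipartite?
Yes. Partition: {1, 2, 5, 6, 7, 8, 9}, {3, 4}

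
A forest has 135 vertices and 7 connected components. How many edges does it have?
128 (Each of the 7 component trees on V_i vertices has V_i - 1 edges; summing gives V - C = 135 - 7 = 128)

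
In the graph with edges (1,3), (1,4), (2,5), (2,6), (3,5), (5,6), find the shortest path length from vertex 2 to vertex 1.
3 (path: 2 -> 5 -> 3 -> 1, 3 edges)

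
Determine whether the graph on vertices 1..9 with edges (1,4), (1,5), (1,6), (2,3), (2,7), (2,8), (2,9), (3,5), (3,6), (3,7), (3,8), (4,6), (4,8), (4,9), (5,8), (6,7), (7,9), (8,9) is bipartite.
No (odd cycle of length 3: 6 -> 1 -> 4 -> 6)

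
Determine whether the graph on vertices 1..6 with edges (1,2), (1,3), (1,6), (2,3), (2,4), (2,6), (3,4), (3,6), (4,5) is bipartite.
No (odd cycle of length 3: 3 -> 1 -> 2 -> 3)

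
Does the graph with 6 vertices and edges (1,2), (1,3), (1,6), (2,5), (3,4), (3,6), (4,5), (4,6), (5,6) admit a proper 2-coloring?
No (odd cycle of length 3: 3 -> 1 -> 6 -> 3)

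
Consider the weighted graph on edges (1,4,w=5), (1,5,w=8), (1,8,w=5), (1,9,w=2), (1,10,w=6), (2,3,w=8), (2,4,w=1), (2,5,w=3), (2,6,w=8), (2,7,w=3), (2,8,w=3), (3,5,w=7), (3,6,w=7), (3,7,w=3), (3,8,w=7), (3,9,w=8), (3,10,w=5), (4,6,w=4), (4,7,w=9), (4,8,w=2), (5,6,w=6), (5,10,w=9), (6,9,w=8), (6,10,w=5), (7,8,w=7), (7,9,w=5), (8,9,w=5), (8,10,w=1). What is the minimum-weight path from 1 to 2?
6 (path: 1 -> 4 -> 2; weights 5 + 1 = 6)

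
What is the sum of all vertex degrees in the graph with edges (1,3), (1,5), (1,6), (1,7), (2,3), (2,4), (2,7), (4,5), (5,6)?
18 (handshake: sum of degrees = 2|E| = 2 x 9 = 18)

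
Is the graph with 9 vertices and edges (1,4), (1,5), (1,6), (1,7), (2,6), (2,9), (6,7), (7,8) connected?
No, it has 2 components: {1, 2, 4, 5, 6, 7, 8, 9}, {3}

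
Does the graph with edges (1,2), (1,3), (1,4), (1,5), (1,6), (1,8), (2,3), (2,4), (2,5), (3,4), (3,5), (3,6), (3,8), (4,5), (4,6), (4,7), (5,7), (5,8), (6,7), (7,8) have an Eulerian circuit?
Yes (the graph is connected and all 8 vertices have even degree)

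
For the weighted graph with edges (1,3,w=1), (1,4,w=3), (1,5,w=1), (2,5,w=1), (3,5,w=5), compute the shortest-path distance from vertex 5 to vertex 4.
4 (path: 5 -> 1 -> 4; weights 1 + 3 = 4)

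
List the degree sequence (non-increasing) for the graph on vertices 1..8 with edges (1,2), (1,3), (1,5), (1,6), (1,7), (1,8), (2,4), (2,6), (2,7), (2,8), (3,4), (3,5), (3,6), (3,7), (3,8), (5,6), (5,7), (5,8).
[6, 6, 5, 5, 4, 4, 4, 2] (degrees: deg(1)=6, deg(2)=5, deg(3)=6, deg(4)=2, deg(5)=5, deg(6)=4, deg(7)=4, deg(8)=4)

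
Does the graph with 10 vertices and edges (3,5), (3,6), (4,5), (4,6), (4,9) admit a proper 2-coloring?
Yes. Partition: {1, 2, 3, 4, 7, 8, 10}, {5, 6, 9}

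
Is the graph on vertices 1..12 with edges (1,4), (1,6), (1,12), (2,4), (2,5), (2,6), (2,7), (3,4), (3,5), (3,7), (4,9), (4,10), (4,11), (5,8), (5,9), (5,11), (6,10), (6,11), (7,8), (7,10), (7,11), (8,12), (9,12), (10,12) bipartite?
Yes. Partition: {1, 2, 3, 8, 9, 10, 11}, {4, 5, 6, 7, 12}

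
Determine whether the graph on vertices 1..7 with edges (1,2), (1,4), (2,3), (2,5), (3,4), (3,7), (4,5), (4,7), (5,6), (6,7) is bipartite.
No (odd cycle of length 5: 3 -> 2 -> 1 -> 4 -> 7 -> 3)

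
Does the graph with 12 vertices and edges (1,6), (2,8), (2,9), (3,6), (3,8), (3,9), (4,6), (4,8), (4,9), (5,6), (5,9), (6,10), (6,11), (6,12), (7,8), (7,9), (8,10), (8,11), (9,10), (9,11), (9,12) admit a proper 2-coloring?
Yes. Partition: {1, 2, 3, 4, 5, 7, 10, 11, 12}, {6, 8, 9}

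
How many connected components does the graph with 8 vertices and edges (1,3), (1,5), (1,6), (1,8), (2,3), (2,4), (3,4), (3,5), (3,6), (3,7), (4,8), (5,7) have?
1 (components: {1, 2, 3, 4, 5, 6, 7, 8})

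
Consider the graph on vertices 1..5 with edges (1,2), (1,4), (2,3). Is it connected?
No, it has 2 components: {1, 2, 3, 4}, {5}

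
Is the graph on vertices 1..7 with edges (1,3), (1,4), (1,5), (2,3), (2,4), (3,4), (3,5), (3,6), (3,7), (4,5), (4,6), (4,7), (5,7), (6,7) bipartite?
No (odd cycle of length 3: 5 -> 1 -> 4 -> 5)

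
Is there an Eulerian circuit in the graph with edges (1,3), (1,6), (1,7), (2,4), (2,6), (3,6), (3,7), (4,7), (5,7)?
No (4 vertices have odd degree: {1, 3, 5, 6}; Eulerian circuit requires 0)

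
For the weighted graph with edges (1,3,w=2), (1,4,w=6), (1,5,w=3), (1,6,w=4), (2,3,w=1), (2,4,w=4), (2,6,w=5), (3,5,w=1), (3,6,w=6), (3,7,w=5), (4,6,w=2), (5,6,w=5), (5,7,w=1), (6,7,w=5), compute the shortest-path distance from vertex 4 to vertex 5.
6 (path: 4 -> 2 -> 3 -> 5; weights 4 + 1 + 1 = 6)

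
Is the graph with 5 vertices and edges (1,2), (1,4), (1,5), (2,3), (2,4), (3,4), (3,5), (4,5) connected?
Yes (BFS from 1 visits [1, 2, 4, 5, 3] — all 5 vertices reached)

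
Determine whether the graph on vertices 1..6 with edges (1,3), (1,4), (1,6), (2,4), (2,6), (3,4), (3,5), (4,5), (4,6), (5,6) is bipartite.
No (odd cycle of length 3: 3 -> 1 -> 4 -> 3)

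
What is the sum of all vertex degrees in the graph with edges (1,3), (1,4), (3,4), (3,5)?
8 (handshake: sum of degrees = 2|E| = 2 x 4 = 8)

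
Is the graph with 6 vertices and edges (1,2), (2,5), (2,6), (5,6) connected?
No, it has 3 components: {1, 2, 5, 6}, {3}, {4}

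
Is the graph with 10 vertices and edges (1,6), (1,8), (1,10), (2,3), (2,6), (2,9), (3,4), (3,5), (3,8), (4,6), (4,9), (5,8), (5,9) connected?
No, it has 2 components: {1, 2, 3, 4, 5, 6, 8, 9, 10}, {7}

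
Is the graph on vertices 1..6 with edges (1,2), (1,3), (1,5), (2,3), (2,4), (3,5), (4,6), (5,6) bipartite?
No (odd cycle of length 3: 3 -> 1 -> 2 -> 3)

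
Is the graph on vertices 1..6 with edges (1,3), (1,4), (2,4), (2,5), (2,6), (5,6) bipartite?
No (odd cycle of length 3: 6 -> 2 -> 5 -> 6)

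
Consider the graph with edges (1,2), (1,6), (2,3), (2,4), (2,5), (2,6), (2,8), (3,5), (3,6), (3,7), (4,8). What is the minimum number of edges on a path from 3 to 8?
2 (path: 3 -> 2 -> 8, 2 edges)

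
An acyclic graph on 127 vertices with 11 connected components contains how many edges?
116 (Each of the 11 component trees on V_i vertices has V_i - 1 edges; summing gives V - C = 127 - 11 = 116)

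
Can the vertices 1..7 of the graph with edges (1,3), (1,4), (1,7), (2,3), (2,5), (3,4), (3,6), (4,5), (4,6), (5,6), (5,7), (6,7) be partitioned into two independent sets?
No (odd cycle of length 3: 3 -> 1 -> 4 -> 3)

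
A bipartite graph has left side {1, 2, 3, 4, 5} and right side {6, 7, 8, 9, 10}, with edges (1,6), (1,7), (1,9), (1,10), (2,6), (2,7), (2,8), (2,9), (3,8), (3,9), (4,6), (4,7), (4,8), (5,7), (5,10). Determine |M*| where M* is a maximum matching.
5 (matching: (1,10), (2,9), (3,8), (4,6), (5,7); upper bound min(|L|,|R|) = min(5,5) = 5)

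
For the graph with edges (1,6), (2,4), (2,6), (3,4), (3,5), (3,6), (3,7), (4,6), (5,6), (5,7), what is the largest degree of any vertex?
5 (attained at vertex 6)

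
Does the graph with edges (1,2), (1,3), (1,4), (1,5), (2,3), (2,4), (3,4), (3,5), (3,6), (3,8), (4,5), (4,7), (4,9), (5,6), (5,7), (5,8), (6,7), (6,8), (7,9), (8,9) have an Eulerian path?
Yes (the graph is connected and exactly 2 vertices have odd degree: {2, 9}; any Eulerian path must start and end at those)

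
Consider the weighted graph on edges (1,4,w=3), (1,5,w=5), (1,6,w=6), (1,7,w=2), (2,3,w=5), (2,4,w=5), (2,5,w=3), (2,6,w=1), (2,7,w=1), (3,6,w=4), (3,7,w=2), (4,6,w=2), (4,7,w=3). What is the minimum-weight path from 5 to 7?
4 (path: 5 -> 2 -> 7; weights 3 + 1 = 4)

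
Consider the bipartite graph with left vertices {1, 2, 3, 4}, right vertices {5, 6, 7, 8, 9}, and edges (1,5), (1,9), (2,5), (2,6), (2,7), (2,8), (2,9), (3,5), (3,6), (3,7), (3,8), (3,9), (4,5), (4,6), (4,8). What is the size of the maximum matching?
4 (matching: (1,9), (2,8), (3,7), (4,6); upper bound min(|L|,|R|) = min(4,5) = 4)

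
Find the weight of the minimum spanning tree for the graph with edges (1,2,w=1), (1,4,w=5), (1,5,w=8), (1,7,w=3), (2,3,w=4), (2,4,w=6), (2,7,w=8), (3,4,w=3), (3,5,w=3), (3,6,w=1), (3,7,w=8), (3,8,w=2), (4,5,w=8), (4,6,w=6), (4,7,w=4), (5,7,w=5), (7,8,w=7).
17 (MST edges: (1,2,w=1), (1,7,w=3), (2,3,w=4), (3,4,w=3), (3,5,w=3), (3,6,w=1), (3,8,w=2); sum of weights 1 + 3 + 4 + 3 + 3 + 1 + 2 = 17)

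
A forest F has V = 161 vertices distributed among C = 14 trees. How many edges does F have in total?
147 (Each of the 14 component trees on V_i vertices has V_i - 1 edges; summing gives V - C = 161 - 14 = 147)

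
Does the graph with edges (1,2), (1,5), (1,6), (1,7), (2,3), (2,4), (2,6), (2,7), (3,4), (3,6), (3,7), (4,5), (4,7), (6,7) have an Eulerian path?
Yes (the graph is connected and exactly 2 vertices have odd degree: {2, 7}; any Eulerian path must start and end at those)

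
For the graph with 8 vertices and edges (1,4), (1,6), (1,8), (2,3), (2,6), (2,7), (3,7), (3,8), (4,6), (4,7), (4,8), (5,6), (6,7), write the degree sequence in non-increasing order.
[5, 4, 4, 3, 3, 3, 3, 1] (degrees: deg(1)=3, deg(2)=3, deg(3)=3, deg(4)=4, deg(5)=1, deg(6)=5, deg(7)=4, deg(8)=3)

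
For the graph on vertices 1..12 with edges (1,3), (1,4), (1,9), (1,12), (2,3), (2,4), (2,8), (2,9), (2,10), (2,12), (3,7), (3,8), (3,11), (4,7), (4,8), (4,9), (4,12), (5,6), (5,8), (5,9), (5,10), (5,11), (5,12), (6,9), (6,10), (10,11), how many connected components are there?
1 (components: {1, 2, 3, 4, 5, 6, 7, 8, 9, 10, 11, 12})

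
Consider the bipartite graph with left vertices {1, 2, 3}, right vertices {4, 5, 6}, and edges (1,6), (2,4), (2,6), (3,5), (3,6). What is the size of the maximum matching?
3 (matching: (1,6), (2,4), (3,5); upper bound min(|L|,|R|) = min(3,3) = 3)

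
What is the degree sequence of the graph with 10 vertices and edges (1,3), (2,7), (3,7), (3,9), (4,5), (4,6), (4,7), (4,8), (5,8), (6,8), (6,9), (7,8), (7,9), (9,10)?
[5, 4, 4, 4, 3, 3, 2, 1, 1, 1] (degrees: deg(1)=1, deg(2)=1, deg(3)=3, deg(4)=4, deg(5)=2, deg(6)=3, deg(7)=5, deg(8)=4, deg(9)=4, deg(10)=1)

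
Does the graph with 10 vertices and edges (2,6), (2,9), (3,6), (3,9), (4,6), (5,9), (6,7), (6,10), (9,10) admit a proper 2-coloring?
Yes. Partition: {1, 2, 3, 4, 5, 7, 8, 10}, {6, 9}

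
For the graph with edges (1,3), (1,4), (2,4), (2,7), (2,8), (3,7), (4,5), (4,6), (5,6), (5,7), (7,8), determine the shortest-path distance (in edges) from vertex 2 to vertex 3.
2 (path: 2 -> 7 -> 3, 2 edges)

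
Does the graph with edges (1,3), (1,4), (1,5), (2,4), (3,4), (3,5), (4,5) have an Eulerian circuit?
No (4 vertices have odd degree: {1, 2, 3, 5}; Eulerian circuit requires 0)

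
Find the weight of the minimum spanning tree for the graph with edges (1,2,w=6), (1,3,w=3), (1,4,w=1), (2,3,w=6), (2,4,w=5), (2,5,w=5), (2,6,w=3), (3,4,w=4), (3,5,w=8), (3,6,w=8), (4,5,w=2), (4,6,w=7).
14 (MST edges: (1,3,w=3), (1,4,w=1), (2,4,w=5), (2,6,w=3), (4,5,w=2); sum of weights 3 + 1 + 5 + 3 + 2 = 14)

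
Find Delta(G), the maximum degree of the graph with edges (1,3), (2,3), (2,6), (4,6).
2 (attained at vertices 2, 3, 6)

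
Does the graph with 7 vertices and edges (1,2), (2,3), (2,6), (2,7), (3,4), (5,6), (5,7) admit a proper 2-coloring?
Yes. Partition: {1, 3, 6, 7}, {2, 4, 5}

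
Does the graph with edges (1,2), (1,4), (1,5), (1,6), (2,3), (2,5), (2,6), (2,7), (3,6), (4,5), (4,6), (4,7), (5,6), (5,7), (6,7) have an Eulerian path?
Yes (the graph is connected and exactly 2 vertices have odd degree: {2, 5}; any Eulerian path must start and end at those)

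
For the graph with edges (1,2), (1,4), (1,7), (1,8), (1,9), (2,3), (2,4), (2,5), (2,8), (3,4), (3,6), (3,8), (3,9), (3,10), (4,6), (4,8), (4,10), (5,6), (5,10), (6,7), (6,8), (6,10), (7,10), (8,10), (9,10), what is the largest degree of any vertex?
7 (attained at vertex 10)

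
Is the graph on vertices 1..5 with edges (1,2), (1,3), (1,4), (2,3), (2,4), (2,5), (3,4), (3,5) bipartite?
No (odd cycle of length 3: 3 -> 1 -> 4 -> 3)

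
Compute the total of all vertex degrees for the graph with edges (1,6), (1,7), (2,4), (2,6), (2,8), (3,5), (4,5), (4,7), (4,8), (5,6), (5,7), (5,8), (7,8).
26 (handshake: sum of degrees = 2|E| = 2 x 13 = 26)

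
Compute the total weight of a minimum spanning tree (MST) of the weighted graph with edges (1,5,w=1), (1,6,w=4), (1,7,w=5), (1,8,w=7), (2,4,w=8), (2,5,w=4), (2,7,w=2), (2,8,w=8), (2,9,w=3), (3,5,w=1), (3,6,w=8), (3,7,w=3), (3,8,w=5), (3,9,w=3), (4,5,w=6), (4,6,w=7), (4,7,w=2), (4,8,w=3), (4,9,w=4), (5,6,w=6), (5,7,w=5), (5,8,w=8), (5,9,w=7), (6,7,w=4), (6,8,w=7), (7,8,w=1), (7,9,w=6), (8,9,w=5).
17 (MST edges: (1,5,w=1), (1,6,w=4), (2,7,w=2), (2,9,w=3), (3,5,w=1), (3,7,w=3), (4,7,w=2), (7,8,w=1); sum of weights 1 + 4 + 2 + 3 + 1 + 3 + 2 + 1 = 17)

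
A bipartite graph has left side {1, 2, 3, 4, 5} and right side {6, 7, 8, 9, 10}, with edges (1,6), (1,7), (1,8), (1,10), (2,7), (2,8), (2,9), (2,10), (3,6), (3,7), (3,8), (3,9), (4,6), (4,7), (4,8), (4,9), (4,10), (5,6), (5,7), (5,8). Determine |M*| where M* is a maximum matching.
5 (matching: (1,10), (2,9), (3,8), (4,7), (5,6); upper bound min(|L|,|R|) = min(5,5) = 5)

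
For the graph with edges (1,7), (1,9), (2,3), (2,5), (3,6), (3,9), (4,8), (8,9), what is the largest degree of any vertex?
3 (attained at vertices 3, 9)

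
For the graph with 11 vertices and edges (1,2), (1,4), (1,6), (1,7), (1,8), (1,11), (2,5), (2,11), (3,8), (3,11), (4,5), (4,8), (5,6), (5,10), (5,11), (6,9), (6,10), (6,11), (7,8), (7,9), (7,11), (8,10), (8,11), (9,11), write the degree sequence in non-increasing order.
[8, 6, 6, 5, 5, 4, 3, 3, 3, 3, 2] (degrees: deg(1)=6, deg(2)=3, deg(3)=2, deg(4)=3, deg(5)=5, deg(6)=5, deg(7)=4, deg(8)=6, deg(9)=3, deg(10)=3, deg(11)=8)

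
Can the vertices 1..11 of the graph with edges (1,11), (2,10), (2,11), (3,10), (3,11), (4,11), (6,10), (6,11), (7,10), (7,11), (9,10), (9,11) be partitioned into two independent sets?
Yes. Partition: {1, 2, 3, 4, 5, 6, 7, 8, 9}, {10, 11}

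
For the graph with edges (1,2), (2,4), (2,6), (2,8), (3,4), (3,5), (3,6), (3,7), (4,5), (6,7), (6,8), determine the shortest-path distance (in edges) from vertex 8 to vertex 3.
2 (path: 8 -> 6 -> 3, 2 edges)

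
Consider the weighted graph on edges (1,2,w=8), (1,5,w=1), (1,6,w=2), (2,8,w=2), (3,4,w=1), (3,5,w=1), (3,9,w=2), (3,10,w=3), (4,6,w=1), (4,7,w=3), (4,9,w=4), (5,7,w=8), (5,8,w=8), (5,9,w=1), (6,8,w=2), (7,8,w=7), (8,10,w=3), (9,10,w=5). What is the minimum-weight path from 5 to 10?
4 (path: 5 -> 3 -> 10; weights 1 + 3 = 4)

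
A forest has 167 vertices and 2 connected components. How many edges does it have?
165 (Each of the 2 component trees on V_i vertices has V_i - 1 edges; summing gives V - C = 167 - 2 = 165)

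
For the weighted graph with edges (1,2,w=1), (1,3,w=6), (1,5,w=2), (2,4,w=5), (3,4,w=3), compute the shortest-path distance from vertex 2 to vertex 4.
5 (path: 2 -> 4; weights 5 = 5)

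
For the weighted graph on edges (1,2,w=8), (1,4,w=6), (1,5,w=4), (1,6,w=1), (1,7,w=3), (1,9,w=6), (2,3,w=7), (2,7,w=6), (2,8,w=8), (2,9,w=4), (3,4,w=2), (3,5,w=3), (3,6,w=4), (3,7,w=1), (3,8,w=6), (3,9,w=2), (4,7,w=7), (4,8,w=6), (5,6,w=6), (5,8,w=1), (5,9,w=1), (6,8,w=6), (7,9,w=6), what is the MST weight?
15 (MST edges: (1,6,w=1), (1,7,w=3), (2,9,w=4), (3,4,w=2), (3,7,w=1), (3,9,w=2), (5,8,w=1), (5,9,w=1); sum of weights 1 + 3 + 4 + 2 + 1 + 2 + 1 + 1 = 15)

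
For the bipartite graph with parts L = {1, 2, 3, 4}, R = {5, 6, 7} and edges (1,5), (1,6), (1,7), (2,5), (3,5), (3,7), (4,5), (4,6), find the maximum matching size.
3 (matching: (1,7), (2,5), (4,6); upper bound min(|L|,|R|) = min(4,3) = 3)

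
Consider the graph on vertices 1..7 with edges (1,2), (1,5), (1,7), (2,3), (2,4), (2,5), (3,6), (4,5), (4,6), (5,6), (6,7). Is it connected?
Yes (BFS from 1 visits [1, 2, 5, 7, 3, 4, 6] — all 7 vertices reached)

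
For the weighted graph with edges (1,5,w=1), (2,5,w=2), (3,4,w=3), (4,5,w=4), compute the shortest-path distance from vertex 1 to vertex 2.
3 (path: 1 -> 5 -> 2; weights 1 + 2 = 3)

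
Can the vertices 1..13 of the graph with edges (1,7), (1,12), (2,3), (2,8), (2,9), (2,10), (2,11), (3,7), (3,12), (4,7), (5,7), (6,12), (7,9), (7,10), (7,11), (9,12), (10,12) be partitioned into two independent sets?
Yes. Partition: {1, 3, 4, 5, 6, 8, 9, 10, 11, 13}, {2, 7, 12}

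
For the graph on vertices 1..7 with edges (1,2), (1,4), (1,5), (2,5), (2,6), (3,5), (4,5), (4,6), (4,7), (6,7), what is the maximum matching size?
3 (matching: (1,5), (2,6), (4,7); upper bound floor(n/2) = floor(7/2) = 3)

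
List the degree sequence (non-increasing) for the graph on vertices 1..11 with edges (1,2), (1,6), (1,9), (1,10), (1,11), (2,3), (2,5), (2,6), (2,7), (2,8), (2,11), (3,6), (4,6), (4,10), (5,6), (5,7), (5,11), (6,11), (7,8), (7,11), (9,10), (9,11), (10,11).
[7, 7, 6, 5, 4, 4, 4, 3, 2, 2, 2] (degrees: deg(1)=5, deg(2)=7, deg(3)=2, deg(4)=2, deg(5)=4, deg(6)=6, deg(7)=4, deg(8)=2, deg(9)=3, deg(10)=4, deg(11)=7)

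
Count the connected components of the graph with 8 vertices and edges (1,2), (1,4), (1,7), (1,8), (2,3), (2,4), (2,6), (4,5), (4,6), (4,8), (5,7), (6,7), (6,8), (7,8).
1 (components: {1, 2, 3, 4, 5, 6, 7, 8})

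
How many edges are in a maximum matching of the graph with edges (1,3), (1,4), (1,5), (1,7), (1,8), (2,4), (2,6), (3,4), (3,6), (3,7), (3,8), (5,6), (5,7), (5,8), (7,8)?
4 (matching: (1,8), (2,6), (3,4), (5,7); upper bound floor(n/2) = floor(8/2) = 4)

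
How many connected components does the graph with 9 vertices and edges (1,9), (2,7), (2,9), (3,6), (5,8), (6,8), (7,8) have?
2 (components: {1, 2, 3, 5, 6, 7, 8, 9}, {4})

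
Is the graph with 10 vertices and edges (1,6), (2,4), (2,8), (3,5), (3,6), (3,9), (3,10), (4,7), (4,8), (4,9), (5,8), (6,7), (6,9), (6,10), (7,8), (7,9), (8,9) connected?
Yes (BFS from 1 visits [1, 6, 3, 7, 9, 10, 5, 4, 8, 2] — all 10 vertices reached)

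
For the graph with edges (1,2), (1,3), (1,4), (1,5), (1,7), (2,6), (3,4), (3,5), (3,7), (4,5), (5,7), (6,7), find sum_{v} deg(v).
24 (handshake: sum of degrees = 2|E| = 2 x 12 = 24)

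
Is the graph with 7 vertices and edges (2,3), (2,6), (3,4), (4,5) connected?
No, it has 3 components: {1}, {2, 3, 4, 5, 6}, {7}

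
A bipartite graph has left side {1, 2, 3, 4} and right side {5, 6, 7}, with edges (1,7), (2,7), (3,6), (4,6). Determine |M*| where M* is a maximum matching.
2 (matching: (1,7), (3,6); upper bound min(|L|,|R|) = min(4,3) = 3)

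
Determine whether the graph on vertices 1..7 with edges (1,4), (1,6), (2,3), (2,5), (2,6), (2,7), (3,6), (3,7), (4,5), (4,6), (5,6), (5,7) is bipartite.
No (odd cycle of length 3: 6 -> 1 -> 4 -> 6)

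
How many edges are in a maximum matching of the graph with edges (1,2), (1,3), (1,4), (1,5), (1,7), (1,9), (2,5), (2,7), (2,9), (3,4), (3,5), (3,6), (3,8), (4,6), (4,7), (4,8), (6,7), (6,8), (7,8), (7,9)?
4 (matching: (1,7), (2,9), (3,8), (4,6); upper bound floor(n/2) = floor(9/2) = 4)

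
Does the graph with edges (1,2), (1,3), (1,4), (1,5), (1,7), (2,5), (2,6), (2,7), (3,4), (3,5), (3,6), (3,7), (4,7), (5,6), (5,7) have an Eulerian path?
No (6 vertices have odd degree: {1, 3, 4, 5, 6, 7}; Eulerian path requires 0 or 2)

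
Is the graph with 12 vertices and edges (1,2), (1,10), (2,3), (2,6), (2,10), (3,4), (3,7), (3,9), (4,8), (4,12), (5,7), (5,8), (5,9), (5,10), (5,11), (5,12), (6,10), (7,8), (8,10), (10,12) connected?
Yes (BFS from 1 visits [1, 2, 10, 3, 6, 5, 8, 12, 4, 7, 9, 11] — all 12 vertices reached)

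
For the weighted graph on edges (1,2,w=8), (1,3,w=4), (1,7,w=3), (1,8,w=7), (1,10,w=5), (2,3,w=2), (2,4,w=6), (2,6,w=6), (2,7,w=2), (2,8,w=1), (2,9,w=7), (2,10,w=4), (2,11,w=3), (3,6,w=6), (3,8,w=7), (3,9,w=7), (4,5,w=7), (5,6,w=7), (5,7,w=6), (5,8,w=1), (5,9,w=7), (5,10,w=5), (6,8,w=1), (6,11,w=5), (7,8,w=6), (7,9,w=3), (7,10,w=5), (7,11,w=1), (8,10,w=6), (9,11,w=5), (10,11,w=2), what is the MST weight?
22 (MST edges: (1,7,w=3), (2,3,w=2), (2,4,w=6), (2,7,w=2), (2,8,w=1), (5,8,w=1), (6,8,w=1), (7,9,w=3), (7,11,w=1), (10,11,w=2); sum of weights 3 + 2 + 6 + 2 + 1 + 1 + 1 + 3 + 1 + 2 = 22)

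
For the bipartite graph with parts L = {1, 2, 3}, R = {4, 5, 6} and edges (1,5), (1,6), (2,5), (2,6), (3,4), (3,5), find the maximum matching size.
3 (matching: (1,6), (2,5), (3,4); upper bound min(|L|,|R|) = min(3,3) = 3)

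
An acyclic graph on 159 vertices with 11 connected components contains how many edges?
148 (Each of the 11 component trees on V_i vertices has V_i - 1 edges; summing gives V - C = 159 - 11 = 148)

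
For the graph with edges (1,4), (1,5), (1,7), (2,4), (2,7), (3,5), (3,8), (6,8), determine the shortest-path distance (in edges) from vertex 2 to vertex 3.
4 (path: 2 -> 7 -> 1 -> 5 -> 3, 4 edges)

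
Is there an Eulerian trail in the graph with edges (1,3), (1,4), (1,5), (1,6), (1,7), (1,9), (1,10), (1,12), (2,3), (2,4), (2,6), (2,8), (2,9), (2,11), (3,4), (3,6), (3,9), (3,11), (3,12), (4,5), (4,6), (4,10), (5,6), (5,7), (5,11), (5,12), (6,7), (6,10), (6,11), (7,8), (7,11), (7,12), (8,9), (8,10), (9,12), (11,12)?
Yes (the graph is connected and exactly 2 vertices have odd degree: {3, 9}; any Eulerian path must start and end at those)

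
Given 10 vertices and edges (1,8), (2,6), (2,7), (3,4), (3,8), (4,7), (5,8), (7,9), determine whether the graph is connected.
No, it has 2 components: {1, 2, 3, 4, 5, 6, 7, 8, 9}, {10}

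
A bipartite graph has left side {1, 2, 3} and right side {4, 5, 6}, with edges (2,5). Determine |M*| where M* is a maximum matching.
1 (matching: (2,5); upper bound min(|L|,|R|) = min(3,3) = 3)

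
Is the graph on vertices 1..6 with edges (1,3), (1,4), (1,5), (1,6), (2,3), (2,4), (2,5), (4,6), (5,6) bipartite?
No (odd cycle of length 3: 4 -> 1 -> 6 -> 4)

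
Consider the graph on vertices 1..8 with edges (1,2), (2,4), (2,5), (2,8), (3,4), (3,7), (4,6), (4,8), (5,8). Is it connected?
Yes (BFS from 1 visits [1, 2, 4, 5, 8, 3, 6, 7] — all 8 vertices reached)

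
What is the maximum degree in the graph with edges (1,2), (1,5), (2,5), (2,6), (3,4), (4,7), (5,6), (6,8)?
3 (attained at vertices 2, 5, 6)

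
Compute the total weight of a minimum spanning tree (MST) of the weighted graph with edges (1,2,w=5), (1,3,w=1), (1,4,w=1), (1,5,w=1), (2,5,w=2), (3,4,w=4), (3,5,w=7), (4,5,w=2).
5 (MST edges: (1,3,w=1), (1,4,w=1), (1,5,w=1), (2,5,w=2); sum of weights 1 + 1 + 1 + 2 = 5)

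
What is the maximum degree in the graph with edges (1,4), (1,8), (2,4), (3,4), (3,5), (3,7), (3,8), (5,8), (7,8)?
4 (attained at vertices 3, 8)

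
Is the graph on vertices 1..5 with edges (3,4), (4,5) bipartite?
Yes. Partition: {1, 2, 3, 5}, {4}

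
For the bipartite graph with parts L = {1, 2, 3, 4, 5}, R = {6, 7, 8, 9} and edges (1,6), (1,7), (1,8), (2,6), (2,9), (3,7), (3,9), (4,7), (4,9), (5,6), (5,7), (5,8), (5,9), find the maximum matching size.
4 (matching: (1,8), (2,9), (3,7), (5,6); upper bound min(|L|,|R|) = min(5,4) = 4)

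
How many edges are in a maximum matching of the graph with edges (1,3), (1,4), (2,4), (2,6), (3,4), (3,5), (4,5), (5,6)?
3 (matching: (1,3), (2,6), (4,5); upper bound floor(n/2) = floor(6/2) = 3)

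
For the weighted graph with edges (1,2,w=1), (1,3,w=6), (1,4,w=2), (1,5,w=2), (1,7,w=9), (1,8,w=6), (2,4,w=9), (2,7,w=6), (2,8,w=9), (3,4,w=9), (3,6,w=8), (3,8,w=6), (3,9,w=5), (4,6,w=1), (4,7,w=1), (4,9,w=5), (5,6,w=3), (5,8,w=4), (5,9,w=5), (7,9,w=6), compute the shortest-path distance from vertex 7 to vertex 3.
9 (path: 7 -> 4 -> 1 -> 3; weights 1 + 2 + 6 = 9)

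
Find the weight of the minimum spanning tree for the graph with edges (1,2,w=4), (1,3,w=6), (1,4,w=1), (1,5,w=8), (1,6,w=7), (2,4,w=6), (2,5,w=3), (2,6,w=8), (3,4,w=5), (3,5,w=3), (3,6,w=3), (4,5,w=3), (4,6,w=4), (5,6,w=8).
13 (MST edges: (1,4,w=1), (2,5,w=3), (3,5,w=3), (3,6,w=3), (4,5,w=3); sum of weights 1 + 3 + 3 + 3 + 3 = 13)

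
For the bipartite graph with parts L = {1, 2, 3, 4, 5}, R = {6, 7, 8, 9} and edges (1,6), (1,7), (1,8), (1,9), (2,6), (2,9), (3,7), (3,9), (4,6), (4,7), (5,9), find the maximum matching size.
4 (matching: (1,8), (2,9), (3,7), (4,6); upper bound min(|L|,|R|) = min(5,4) = 4)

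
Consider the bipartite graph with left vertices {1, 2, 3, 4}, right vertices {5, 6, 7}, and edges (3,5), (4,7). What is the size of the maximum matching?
2 (matching: (3,5), (4,7); upper bound min(|L|,|R|) = min(4,3) = 3)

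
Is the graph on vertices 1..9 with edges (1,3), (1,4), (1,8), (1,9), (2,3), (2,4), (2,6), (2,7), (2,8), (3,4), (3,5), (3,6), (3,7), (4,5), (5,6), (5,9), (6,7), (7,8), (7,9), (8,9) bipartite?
No (odd cycle of length 3: 3 -> 1 -> 4 -> 3)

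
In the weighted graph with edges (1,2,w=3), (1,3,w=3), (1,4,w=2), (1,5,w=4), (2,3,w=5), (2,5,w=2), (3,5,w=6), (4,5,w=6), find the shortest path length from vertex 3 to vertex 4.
5 (path: 3 -> 1 -> 4; weights 3 + 2 = 5)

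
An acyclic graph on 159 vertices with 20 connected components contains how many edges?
139 (Each of the 20 component trees on V_i vertices has V_i - 1 edges; summing gives V - C = 159 - 20 = 139)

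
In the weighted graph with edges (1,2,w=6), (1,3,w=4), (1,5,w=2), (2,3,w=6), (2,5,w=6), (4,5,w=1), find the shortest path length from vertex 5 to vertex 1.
2 (path: 5 -> 1; weights 2 = 2)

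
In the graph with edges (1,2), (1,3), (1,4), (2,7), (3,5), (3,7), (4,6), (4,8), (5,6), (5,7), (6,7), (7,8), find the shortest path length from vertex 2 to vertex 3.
2 (path: 2 -> 7 -> 3, 2 edges)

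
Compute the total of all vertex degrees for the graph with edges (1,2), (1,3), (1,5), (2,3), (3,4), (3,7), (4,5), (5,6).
16 (handshake: sum of degrees = 2|E| = 2 x 8 = 16)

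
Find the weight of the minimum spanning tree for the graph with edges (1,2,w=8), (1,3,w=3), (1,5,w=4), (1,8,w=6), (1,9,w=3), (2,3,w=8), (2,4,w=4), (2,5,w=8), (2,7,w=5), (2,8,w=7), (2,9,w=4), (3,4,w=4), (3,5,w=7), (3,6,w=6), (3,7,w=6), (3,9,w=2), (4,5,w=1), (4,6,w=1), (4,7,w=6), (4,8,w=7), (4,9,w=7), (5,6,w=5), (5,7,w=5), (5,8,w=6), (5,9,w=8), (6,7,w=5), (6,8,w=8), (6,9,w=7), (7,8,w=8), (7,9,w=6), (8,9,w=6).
26 (MST edges: (1,3,w=3), (1,5,w=4), (1,8,w=6), (2,7,w=5), (2,9,w=4), (3,9,w=2), (4,5,w=1), (4,6,w=1); sum of weights 3 + 4 + 6 + 5 + 4 + 2 + 1 + 1 = 26)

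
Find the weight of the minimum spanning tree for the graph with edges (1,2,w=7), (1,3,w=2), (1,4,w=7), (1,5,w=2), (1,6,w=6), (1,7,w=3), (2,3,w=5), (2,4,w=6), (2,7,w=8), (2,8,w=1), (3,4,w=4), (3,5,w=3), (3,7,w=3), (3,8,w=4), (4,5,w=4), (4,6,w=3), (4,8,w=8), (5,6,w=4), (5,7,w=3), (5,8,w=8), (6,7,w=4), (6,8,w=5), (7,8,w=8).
19 (MST edges: (1,3,w=2), (1,5,w=2), (1,7,w=3), (2,8,w=1), (3,4,w=4), (3,8,w=4), (4,6,w=3); sum of weights 2 + 2 + 3 + 1 + 4 + 4 + 3 = 19)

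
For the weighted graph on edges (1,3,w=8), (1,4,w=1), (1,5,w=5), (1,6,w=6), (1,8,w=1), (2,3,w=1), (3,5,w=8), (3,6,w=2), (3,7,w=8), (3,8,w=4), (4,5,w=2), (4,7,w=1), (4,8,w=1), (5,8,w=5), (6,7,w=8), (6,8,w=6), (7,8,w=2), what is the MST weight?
12 (MST edges: (1,4,w=1), (1,8,w=1), (2,3,w=1), (3,6,w=2), (3,8,w=4), (4,5,w=2), (4,7,w=1); sum of weights 1 + 1 + 1 + 2 + 4 + 2 + 1 = 12)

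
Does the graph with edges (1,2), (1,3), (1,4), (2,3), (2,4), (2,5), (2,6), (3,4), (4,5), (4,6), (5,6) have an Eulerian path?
No (6 vertices have odd degree: {1, 2, 3, 4, 5, 6}; Eulerian path requires 0 or 2)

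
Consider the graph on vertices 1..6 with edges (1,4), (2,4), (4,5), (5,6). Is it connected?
No, it has 2 components: {1, 2, 4, 5, 6}, {3}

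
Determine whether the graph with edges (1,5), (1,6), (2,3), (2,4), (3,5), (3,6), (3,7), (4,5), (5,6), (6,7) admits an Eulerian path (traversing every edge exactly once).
Yes — and in fact it has an Eulerian circuit (the graph is connected and all 7 vertices have even degree)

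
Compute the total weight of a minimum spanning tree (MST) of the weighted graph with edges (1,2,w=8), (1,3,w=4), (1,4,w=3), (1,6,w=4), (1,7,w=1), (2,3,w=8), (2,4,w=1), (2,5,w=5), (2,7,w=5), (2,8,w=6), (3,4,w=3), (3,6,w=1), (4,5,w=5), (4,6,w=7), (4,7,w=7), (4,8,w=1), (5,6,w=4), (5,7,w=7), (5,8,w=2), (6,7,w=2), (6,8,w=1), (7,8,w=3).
9 (MST edges: (1,7,w=1), (2,4,w=1), (3,6,w=1), (4,8,w=1), (5,8,w=2), (6,7,w=2), (6,8,w=1); sum of weights 1 + 1 + 1 + 1 + 2 + 2 + 1 = 9)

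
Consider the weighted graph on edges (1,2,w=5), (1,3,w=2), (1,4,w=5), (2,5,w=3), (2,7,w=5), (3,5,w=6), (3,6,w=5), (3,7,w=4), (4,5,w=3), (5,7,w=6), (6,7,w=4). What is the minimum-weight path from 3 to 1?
2 (path: 3 -> 1; weights 2 = 2)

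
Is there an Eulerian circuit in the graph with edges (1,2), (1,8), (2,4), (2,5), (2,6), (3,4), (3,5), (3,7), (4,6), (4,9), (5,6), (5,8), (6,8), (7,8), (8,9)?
No (2 vertices have odd degree: {3, 8}; Eulerian circuit requires 0)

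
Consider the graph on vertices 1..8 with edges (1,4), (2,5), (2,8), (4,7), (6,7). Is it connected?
No, it has 3 components: {1, 4, 6, 7}, {2, 5, 8}, {3}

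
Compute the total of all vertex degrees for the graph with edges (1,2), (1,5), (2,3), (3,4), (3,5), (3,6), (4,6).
14 (handshake: sum of degrees = 2|E| = 2 x 7 = 14)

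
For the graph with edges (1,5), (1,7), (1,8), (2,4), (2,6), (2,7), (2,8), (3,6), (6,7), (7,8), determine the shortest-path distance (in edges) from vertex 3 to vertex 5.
4 (path: 3 -> 6 -> 7 -> 1 -> 5, 4 edges)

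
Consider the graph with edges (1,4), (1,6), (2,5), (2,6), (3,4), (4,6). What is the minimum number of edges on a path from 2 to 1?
2 (path: 2 -> 6 -> 1, 2 edges)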